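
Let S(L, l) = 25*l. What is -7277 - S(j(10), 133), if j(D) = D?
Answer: -10602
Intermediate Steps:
-7277 - S(j(10), 133) = -7277 - 25*133 = -7277 - 1*3325 = -7277 - 3325 = -10602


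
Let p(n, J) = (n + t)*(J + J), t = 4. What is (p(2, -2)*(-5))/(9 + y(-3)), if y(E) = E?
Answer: 20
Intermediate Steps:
p(n, J) = 2*J*(4 + n) (p(n, J) = (n + 4)*(J + J) = (4 + n)*(2*J) = 2*J*(4 + n))
(p(2, -2)*(-5))/(9 + y(-3)) = ((2*(-2)*(4 + 2))*(-5))/(9 - 3) = ((2*(-2)*6)*(-5))/6 = -24*(-5)*(⅙) = 120*(⅙) = 20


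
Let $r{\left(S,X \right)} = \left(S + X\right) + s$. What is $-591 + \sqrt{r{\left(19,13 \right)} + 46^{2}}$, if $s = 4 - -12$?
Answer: $-591 + 2 \sqrt{541} \approx -544.48$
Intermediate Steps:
$s = 16$ ($s = 4 + 12 = 16$)
$r{\left(S,X \right)} = 16 + S + X$ ($r{\left(S,X \right)} = \left(S + X\right) + 16 = 16 + S + X$)
$-591 + \sqrt{r{\left(19,13 \right)} + 46^{2}} = -591 + \sqrt{\left(16 + 19 + 13\right) + 46^{2}} = -591 + \sqrt{48 + 2116} = -591 + \sqrt{2164} = -591 + 2 \sqrt{541}$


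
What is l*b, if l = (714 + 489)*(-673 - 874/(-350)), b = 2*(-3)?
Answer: 846945684/175 ≈ 4.8397e+6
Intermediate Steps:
b = -6
l = -141157614/175 (l = 1203*(-673 - 874*(-1/350)) = 1203*(-673 + 437/175) = 1203*(-117338/175) = -141157614/175 ≈ -8.0662e+5)
l*b = -141157614/175*(-6) = 846945684/175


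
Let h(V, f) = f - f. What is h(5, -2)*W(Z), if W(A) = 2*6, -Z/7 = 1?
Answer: 0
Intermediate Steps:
h(V, f) = 0
Z = -7 (Z = -7*1 = -7)
W(A) = 12
h(5, -2)*W(Z) = 0*12 = 0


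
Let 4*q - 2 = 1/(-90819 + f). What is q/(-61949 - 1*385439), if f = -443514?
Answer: -1068665/956216688816 ≈ -1.1176e-6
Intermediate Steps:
q = 1068665/2137332 (q = 1/2 + 1/(4*(-90819 - 443514)) = 1/2 + (1/4)/(-534333) = 1/2 + (1/4)*(-1/534333) = 1/2 - 1/2137332 = 1068665/2137332 ≈ 0.50000)
q/(-61949 - 1*385439) = 1068665/(2137332*(-61949 - 1*385439)) = 1068665/(2137332*(-61949 - 385439)) = (1068665/2137332)/(-447388) = (1068665/2137332)*(-1/447388) = -1068665/956216688816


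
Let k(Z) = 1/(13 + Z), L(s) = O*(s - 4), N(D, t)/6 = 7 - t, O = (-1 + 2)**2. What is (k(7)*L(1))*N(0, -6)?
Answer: -117/10 ≈ -11.700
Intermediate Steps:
O = 1 (O = 1**2 = 1)
N(D, t) = 42 - 6*t (N(D, t) = 6*(7 - t) = 42 - 6*t)
L(s) = -4 + s (L(s) = 1*(s - 4) = 1*(-4 + s) = -4 + s)
(k(7)*L(1))*N(0, -6) = ((-4 + 1)/(13 + 7))*(42 - 6*(-6)) = (-3/20)*(42 + 36) = ((1/20)*(-3))*78 = -3/20*78 = -117/10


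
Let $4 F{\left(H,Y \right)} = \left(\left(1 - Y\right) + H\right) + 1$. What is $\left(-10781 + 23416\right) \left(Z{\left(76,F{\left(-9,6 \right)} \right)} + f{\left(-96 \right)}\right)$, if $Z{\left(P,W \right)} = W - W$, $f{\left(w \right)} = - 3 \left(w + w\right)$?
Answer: $7277760$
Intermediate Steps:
$F{\left(H,Y \right)} = \frac{1}{2} - \frac{Y}{4} + \frac{H}{4}$ ($F{\left(H,Y \right)} = \frac{\left(\left(1 - Y\right) + H\right) + 1}{4} = \frac{\left(1 + H - Y\right) + 1}{4} = \frac{2 + H - Y}{4} = \frac{1}{2} - \frac{Y}{4} + \frac{H}{4}$)
$f{\left(w \right)} = - 6 w$ ($f{\left(w \right)} = - 3 \cdot 2 w = - 6 w$)
$Z{\left(P,W \right)} = 0$
$\left(-10781 + 23416\right) \left(Z{\left(76,F{\left(-9,6 \right)} \right)} + f{\left(-96 \right)}\right) = \left(-10781 + 23416\right) \left(0 - -576\right) = 12635 \left(0 + 576\right) = 12635 \cdot 576 = 7277760$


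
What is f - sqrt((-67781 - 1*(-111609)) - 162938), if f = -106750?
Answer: -106750 - I*sqrt(119110) ≈ -1.0675e+5 - 345.12*I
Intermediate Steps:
f - sqrt((-67781 - 1*(-111609)) - 162938) = -106750 - sqrt((-67781 - 1*(-111609)) - 162938) = -106750 - sqrt((-67781 + 111609) - 162938) = -106750 - sqrt(43828 - 162938) = -106750 - sqrt(-119110) = -106750 - I*sqrt(119110)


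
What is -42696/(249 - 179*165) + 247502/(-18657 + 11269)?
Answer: -192580709/6010138 ≈ -32.043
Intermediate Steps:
-42696/(249 - 179*165) + 247502/(-18657 + 11269) = -42696/(249 - 29535) + 247502/(-7388) = -42696/(-29286) + 247502*(-1/7388) = -42696*(-1/29286) - 123751/3694 = 2372/1627 - 123751/3694 = -192580709/6010138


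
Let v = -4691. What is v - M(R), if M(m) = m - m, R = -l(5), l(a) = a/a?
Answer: -4691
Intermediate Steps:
l(a) = 1
R = -1 (R = -1*1 = -1)
M(m) = 0
v - M(R) = -4691 - 1*0 = -4691 + 0 = -4691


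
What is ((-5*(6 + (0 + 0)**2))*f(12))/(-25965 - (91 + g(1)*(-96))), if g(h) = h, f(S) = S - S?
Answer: 0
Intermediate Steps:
f(S) = 0
((-5*(6 + (0 + 0)**2))*f(12))/(-25965 - (91 + g(1)*(-96))) = (-5*(6 + (0 + 0)**2)*0)/(-25965 - (91 + 1*(-96))) = (-5*(6 + 0**2)*0)/(-25965 - (91 - 96)) = (-5*(6 + 0)*0)/(-25965 - 1*(-5)) = (-5*6*0)/(-25965 + 5) = -30*0/(-25960) = 0*(-1/25960) = 0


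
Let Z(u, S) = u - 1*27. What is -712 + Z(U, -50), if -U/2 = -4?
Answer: -731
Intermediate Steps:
U = 8 (U = -2*(-4) = 8)
Z(u, S) = -27 + u (Z(u, S) = u - 27 = -27 + u)
-712 + Z(U, -50) = -712 + (-27 + 8) = -712 - 19 = -731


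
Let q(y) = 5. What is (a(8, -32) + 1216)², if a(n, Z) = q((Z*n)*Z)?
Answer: 1490841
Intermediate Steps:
a(n, Z) = 5
(a(8, -32) + 1216)² = (5 + 1216)² = 1221² = 1490841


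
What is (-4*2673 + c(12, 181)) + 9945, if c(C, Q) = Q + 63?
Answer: -503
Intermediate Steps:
c(C, Q) = 63 + Q
(-4*2673 + c(12, 181)) + 9945 = (-4*2673 + (63 + 181)) + 9945 = (-10692 + 244) + 9945 = -10448 + 9945 = -503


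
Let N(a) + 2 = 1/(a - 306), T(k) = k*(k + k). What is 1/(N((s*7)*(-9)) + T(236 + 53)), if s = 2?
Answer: 432/72161279 ≈ 5.9866e-6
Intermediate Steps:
T(k) = 2*k² (T(k) = k*(2*k) = 2*k²)
N(a) = -2 + 1/(-306 + a) (N(a) = -2 + 1/(a - 306) = -2 + 1/(-306 + a))
1/(N((s*7)*(-9)) + T(236 + 53)) = 1/((613 - 2*2*7*(-9))/(-306 + (2*7)*(-9)) + 2*(236 + 53)²) = 1/((613 - 28*(-9))/(-306 + 14*(-9)) + 2*289²) = 1/((613 - 2*(-126))/(-306 - 126) + 2*83521) = 1/((613 + 252)/(-432) + 167042) = 1/(-1/432*865 + 167042) = 1/(-865/432 + 167042) = 1/(72161279/432) = 432/72161279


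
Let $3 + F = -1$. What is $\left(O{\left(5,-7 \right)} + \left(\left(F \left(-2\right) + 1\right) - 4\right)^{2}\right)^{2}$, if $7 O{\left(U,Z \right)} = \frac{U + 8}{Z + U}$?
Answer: $\frac{113569}{196} \approx 579.43$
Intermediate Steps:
$F = -4$ ($F = -3 - 1 = -4$)
$O{\left(U,Z \right)} = \frac{8 + U}{7 \left(U + Z\right)}$ ($O{\left(U,Z \right)} = \frac{\left(U + 8\right) \frac{1}{Z + U}}{7} = \frac{\left(8 + U\right) \frac{1}{U + Z}}{7} = \frac{\frac{1}{U + Z} \left(8 + U\right)}{7} = \frac{8 + U}{7 \left(U + Z\right)}$)
$\left(O{\left(5,-7 \right)} + \left(\left(F \left(-2\right) + 1\right) - 4\right)^{2}\right)^{2} = \left(\frac{8 + 5}{7 \left(5 - 7\right)} + \left(\left(\left(-4\right) \left(-2\right) + 1\right) - 4\right)^{2}\right)^{2} = \left(\frac{1}{7} \frac{1}{-2} \cdot 13 + \left(\left(8 + 1\right) - 4\right)^{2}\right)^{2} = \left(\frac{1}{7} \left(- \frac{1}{2}\right) 13 + \left(9 - 4\right)^{2}\right)^{2} = \left(- \frac{13}{14} + 5^{2}\right)^{2} = \left(- \frac{13}{14} + 25\right)^{2} = \left(\frac{337}{14}\right)^{2} = \frac{113569}{196}$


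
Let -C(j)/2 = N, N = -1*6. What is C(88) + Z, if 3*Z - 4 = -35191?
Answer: -11717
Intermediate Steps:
N = -6
Z = -11729 (Z = 4/3 + (1/3)*(-35191) = 4/3 - 35191/3 = -11729)
C(j) = 12 (C(j) = -2*(-6) = 12)
C(88) + Z = 12 - 11729 = -11717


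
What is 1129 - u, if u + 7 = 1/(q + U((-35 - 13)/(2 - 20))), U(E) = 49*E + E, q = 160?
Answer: 999677/880 ≈ 1136.0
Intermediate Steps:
U(E) = 50*E
u = -6157/880 (u = -7 + 1/(160 + 50*((-35 - 13)/(2 - 20))) = -7 + 1/(160 + 50*(-48/(-18))) = -7 + 1/(160 + 50*(-48*(-1/18))) = -7 + 1/(160 + 50*(8/3)) = -7 + 1/(160 + 400/3) = -7 + 1/(880/3) = -7 + 3/880 = -6157/880 ≈ -6.9966)
1129 - u = 1129 - 1*(-6157/880) = 1129 + 6157/880 = 999677/880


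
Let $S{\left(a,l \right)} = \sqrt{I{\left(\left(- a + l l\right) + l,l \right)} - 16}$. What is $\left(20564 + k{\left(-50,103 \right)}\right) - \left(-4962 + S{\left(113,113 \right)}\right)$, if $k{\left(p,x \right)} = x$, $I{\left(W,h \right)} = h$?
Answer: $25629 - \sqrt{97} \approx 25619.0$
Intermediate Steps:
$S{\left(a,l \right)} = \sqrt{-16 + l}$ ($S{\left(a,l \right)} = \sqrt{l - 16} = \sqrt{-16 + l}$)
$\left(20564 + k{\left(-50,103 \right)}\right) - \left(-4962 + S{\left(113,113 \right)}\right) = \left(20564 + 103\right) + \left(4962 - \sqrt{-16 + 113}\right) = 20667 + \left(4962 - \sqrt{97}\right) = 25629 - \sqrt{97}$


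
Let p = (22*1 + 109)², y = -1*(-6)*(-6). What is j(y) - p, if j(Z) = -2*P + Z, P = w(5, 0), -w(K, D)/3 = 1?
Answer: -17191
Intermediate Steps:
w(K, D) = -3 (w(K, D) = -3*1 = -3)
P = -3
y = -36 (y = 6*(-6) = -36)
p = 17161 (p = (22 + 109)² = 131² = 17161)
j(Z) = 6 + Z (j(Z) = -2*(-3) + Z = 6 + Z)
j(y) - p = (6 - 36) - 1*17161 = -30 - 17161 = -17191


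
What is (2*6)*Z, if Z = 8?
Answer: 96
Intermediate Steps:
(2*6)*Z = (2*6)*8 = 12*8 = 96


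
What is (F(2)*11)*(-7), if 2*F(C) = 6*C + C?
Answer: -539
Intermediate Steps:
F(C) = 7*C/2 (F(C) = (6*C + C)/2 = (7*C)/2 = 7*C/2)
(F(2)*11)*(-7) = (((7/2)*2)*11)*(-7) = (7*11)*(-7) = 77*(-7) = -539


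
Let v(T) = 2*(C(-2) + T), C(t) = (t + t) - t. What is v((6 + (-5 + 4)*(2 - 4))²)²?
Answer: 15376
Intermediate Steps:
C(t) = t (C(t) = 2*t - t = t)
v(T) = -4 + 2*T (v(T) = 2*(-2 + T) = -4 + 2*T)
v((6 + (-5 + 4)*(2 - 4))²)² = (-4 + 2*(6 + (-5 + 4)*(2 - 4))²)² = (-4 + 2*(6 - 1*(-2))²)² = (-4 + 2*(6 + 2)²)² = (-4 + 2*8²)² = (-4 + 2*64)² = (-4 + 128)² = 124² = 15376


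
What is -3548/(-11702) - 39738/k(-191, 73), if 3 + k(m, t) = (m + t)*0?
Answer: 77504120/5851 ≈ 13246.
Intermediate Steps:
k(m, t) = -3 (k(m, t) = -3 + (m + t)*0 = -3 + 0 = -3)
-3548/(-11702) - 39738/k(-191, 73) = -3548/(-11702) - 39738/(-3) = -3548*(-1/11702) - 39738*(-1/3) = 1774/5851 + 13246 = 77504120/5851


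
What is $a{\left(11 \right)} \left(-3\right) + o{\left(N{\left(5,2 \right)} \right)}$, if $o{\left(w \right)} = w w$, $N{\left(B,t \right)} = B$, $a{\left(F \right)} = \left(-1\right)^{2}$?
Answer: $22$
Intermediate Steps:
$a{\left(F \right)} = 1$
$o{\left(w \right)} = w^{2}$
$a{\left(11 \right)} \left(-3\right) + o{\left(N{\left(5,2 \right)} \right)} = 1 \left(-3\right) + 5^{2} = -3 + 25 = 22$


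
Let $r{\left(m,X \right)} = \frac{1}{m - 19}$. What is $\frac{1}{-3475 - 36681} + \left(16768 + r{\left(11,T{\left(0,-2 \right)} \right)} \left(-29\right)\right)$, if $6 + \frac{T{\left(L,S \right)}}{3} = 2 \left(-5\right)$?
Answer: $\frac{1346962745}{80312} \approx 16772.0$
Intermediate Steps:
$T{\left(L,S \right)} = -48$ ($T{\left(L,S \right)} = -18 + 3 \cdot 2 \left(-5\right) = -18 + 3 \left(-10\right) = -18 - 30 = -48$)
$r{\left(m,X \right)} = \frac{1}{-19 + m}$
$\frac{1}{-3475 - 36681} + \left(16768 + r{\left(11,T{\left(0,-2 \right)} \right)} \left(-29\right)\right) = \frac{1}{-3475 - 36681} + \left(16768 + \frac{1}{-19 + 11} \left(-29\right)\right) = \frac{1}{-40156} + \left(16768 + \frac{1}{-8} \left(-29\right)\right) = - \frac{1}{40156} + \left(16768 - - \frac{29}{8}\right) = - \frac{1}{40156} + \left(16768 + \frac{29}{8}\right) = - \frac{1}{40156} + \frac{134173}{8} = \frac{1346962745}{80312}$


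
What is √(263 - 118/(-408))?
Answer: √2739261/102 ≈ 16.226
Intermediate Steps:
√(263 - 118/(-408)) = √(263 - 118*(-1/408)) = √(263 + 59/204) = √(53711/204) = √2739261/102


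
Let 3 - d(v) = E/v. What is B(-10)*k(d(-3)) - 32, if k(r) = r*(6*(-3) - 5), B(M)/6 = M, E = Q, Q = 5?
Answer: 6408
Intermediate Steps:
E = 5
B(M) = 6*M
d(v) = 3 - 5/v
k(r) = -23*r (k(r) = r*(-18 - 5) = r*(-23) = -23*r)
B(-10)*k(d(-3)) - 32 = (6*(-10))*(-23*(3 - 5/(-3))) - 32 = -(-1380)*(3 - 5*(-⅓)) - 32 = -(-1380)*(3 + 5/3) - 32 = -(-1380)*14/3 - 32 = -60*(-322/3) - 32 = 6440 - 32 = 6408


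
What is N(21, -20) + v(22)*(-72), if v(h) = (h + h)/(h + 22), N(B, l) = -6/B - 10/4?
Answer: -1047/14 ≈ -74.786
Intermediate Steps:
N(B, l) = -5/2 - 6/B (N(B, l) = -6/B - 10*¼ = -6/B - 5/2 = -5/2 - 6/B)
v(h) = 2*h/(22 + h) (v(h) = (2*h)/(22 + h) = 2*h/(22 + h))
N(21, -20) + v(22)*(-72) = (-5/2 - 6/21) + (2*22/(22 + 22))*(-72) = (-5/2 - 6*1/21) + (2*22/44)*(-72) = (-5/2 - 2/7) + (2*22*(1/44))*(-72) = -39/14 + 1*(-72) = -39/14 - 72 = -1047/14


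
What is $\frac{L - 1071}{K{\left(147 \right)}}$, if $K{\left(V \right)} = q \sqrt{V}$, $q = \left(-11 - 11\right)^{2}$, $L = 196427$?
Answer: $\frac{6977 \sqrt{3}}{363} \approx 33.291$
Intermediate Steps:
$q = 484$ ($q = \left(-22\right)^{2} = 484$)
$K{\left(V \right)} = 484 \sqrt{V}$
$\frac{L - 1071}{K{\left(147 \right)}} = \frac{196427 - 1071}{484 \sqrt{147}} = \frac{196427 - 1071}{484 \cdot 7 \sqrt{3}} = \frac{195356}{3388 \sqrt{3}} = 195356 \frac{\sqrt{3}}{10164} = \frac{6977 \sqrt{3}}{363}$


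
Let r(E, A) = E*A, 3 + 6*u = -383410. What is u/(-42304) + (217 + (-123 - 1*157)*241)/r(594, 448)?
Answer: 5267723/4188096 ≈ 1.2578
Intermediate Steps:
u = -383413/6 (u = -½ + (⅙)*(-383410) = -½ - 191705/3 = -383413/6 ≈ -63902.)
r(E, A) = A*E
u/(-42304) + (217 + (-123 - 1*157)*241)/r(594, 448) = -383413/6/(-42304) + (217 + (-123 - 1*157)*241)/((448*594)) = -383413/6*(-1/42304) + (217 + (-123 - 157)*241)/266112 = 383413/253824 + (217 - 280*241)*(1/266112) = 383413/253824 + (217 - 67480)*(1/266112) = 383413/253824 - 67263*1/266112 = 383413/253824 - 3203/12672 = 5267723/4188096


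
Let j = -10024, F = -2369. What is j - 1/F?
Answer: -23746855/2369 ≈ -10024.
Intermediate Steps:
j - 1/F = -10024 - 1/(-2369) = -10024 - 1*(-1/2369) = -10024 + 1/2369 = -23746855/2369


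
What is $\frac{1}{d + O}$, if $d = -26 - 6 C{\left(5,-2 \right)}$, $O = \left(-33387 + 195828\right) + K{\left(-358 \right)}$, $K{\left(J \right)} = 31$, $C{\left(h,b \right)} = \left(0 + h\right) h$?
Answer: $\frac{1}{162296} \approx 6.1616 \cdot 10^{-6}$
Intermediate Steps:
$C{\left(h,b \right)} = h^{2}$ ($C{\left(h,b \right)} = h h = h^{2}$)
$O = 162472$ ($O = \left(-33387 + 195828\right) + 31 = 162441 + 31 = 162472$)
$d = -176$ ($d = -26 - 6 \cdot 5^{2} = -26 - 150 = -176$)
$\frac{1}{d + O} = \frac{1}{-176 + 162472} = \frac{1}{162296}$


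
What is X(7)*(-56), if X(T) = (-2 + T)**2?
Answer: -1400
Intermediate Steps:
X(7)*(-56) = (-2 + 7)**2*(-56) = 5**2*(-56) = 25*(-56) = -1400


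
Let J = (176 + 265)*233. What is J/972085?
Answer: 102753/972085 ≈ 0.10570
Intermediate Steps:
J = 102753 (J = 441*233 = 102753)
J/972085 = 102753/972085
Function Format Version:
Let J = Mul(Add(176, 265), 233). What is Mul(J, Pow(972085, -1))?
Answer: Rational(102753, 972085) ≈ 0.10570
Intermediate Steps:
J = 102753 (J = Mul(441, 233) = 102753)
Mul(J, Pow(972085, -1)) = Mul(102753, Pow(972085, -1)) = Mul(102753, Rational(1, 972085)) = Rational(102753, 972085)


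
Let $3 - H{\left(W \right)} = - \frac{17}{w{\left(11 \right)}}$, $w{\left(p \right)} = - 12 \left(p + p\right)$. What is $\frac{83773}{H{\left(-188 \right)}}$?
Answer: $\frac{22116072}{775} \approx 28537.0$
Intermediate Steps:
$w{\left(p \right)} = - 24 p$ ($w{\left(p \right)} = - 12 \cdot 2 p = - 24 p$)
$H{\left(W \right)} = \frac{775}{264}$ ($H{\left(W \right)} = 3 - - \frac{17}{\left(-24\right) 11} = 3 - - \frac{17}{-264} = 3 - \left(-17\right) \left(- \frac{1}{264}\right) = 3 - \frac{17}{264} = \frac{775}{264}$)
$\frac{83773}{H{\left(-188 \right)}} = \frac{83773}{\frac{775}{264}} = 83773 \cdot \frac{264}{775} = \frac{22116072}{775}$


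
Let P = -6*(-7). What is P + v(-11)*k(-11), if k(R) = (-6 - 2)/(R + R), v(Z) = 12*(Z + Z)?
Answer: -54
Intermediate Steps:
v(Z) = 24*Z (v(Z) = 12*(2*Z) = 24*Z)
k(R) = -4/R (k(R) = -8*1/(2*R) = -4/R)
P = 42
P + v(-11)*k(-11) = 42 + (24*(-11))*(-4/(-11)) = 42 - (-1056)*(-1)/11 = 42 - 264*4/11 = 42 - 96 = -54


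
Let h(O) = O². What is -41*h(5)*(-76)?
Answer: 77900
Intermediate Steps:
-41*h(5)*(-76) = -41*5²*(-76) = -41*25*(-76) = -1025*(-76) = 77900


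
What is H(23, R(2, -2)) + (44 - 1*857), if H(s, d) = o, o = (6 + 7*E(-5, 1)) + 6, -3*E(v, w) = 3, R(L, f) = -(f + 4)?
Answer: -808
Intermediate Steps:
R(L, f) = -4 - f (R(L, f) = -(4 + f) = -4 - f)
E(v, w) = -1 (E(v, w) = -⅓*3 = -1)
o = 5 (o = (6 + 7*(-1)) + 6 = (6 - 7) + 6 = -1 + 6 = 5)
H(s, d) = 5
H(23, R(2, -2)) + (44 - 1*857) = 5 + (44 - 1*857) = 5 + (44 - 857) = 5 - 813 = -808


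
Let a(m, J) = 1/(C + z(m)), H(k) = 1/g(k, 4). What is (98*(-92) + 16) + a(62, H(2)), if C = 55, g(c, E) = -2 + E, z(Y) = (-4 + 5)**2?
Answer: -503999/56 ≈ -9000.0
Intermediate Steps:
z(Y) = 1 (z(Y) = 1**2 = 1)
H(k) = 1/2 (H(k) = 1/(-2 + 4) = 1/2)
a(m, J) = 1/56 (a(m, J) = 1/(55 + 1) = 1/56)
(98*(-92) + 16) + a(62, H(2)) = (98*(-92) + 16) + 1/56 = (-9016 + 16) + 1/56 = -9000 + 1/56 = -503999/56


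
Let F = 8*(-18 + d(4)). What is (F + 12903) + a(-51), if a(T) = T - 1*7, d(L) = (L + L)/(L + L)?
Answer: 12709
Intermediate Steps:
d(L) = 1 (d(L) = (2*L)/((2*L)) = (2*L)*(1/(2*L)) = 1)
a(T) = -7 + T (a(T) = T - 7 = -7 + T)
F = -136 (F = 8*(-18 + 1) = 8*(-17) = -136)
(F + 12903) + a(-51) = (-136 + 12903) + (-7 - 51) = 12767 - 58 = 12709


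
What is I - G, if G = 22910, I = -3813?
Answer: -26723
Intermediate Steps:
I - G = -3813 - 1*22910 = -3813 - 22910 = -26723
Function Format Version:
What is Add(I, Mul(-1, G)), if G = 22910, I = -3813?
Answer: -26723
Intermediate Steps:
Add(I, Mul(-1, G)) = Add(-3813, Mul(-1, 22910)) = Add(-3813, -22910) = -26723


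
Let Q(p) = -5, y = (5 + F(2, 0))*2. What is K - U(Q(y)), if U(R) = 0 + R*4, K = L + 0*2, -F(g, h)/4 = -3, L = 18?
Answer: 38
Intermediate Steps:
F(g, h) = 12 (F(g, h) = -4*(-3) = 12)
y = 34 (y = (5 + 12)*2 = 17*2 = 34)
K = 18 (K = 18 + 0*2 = 18 + 0 = 18)
U(R) = 4*R (U(R) = 0 + 4*R = 4*R)
K - U(Q(y)) = 18 - 4*(-5) = 18 - 1*(-20) = 18 + 20 = 38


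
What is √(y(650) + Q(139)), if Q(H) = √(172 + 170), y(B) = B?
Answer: √(650 + 3*√38) ≈ 25.855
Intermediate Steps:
Q(H) = 3*√38 (Q(H) = √342 = 3*√38)
√(y(650) + Q(139)) = √(650 + 3*√38)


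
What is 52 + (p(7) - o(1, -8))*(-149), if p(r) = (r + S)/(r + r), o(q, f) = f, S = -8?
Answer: -15811/14 ≈ -1129.4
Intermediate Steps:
p(r) = (-8 + r)/(2*r) (p(r) = (r - 8)/(r + r) = (-8 + r)/((2*r)) = (-8 + r)*(1/(2*r)) = (-8 + r)/(2*r))
52 + (p(7) - o(1, -8))*(-149) = 52 + ((½)*(-8 + 7)/7 - 1*(-8))*(-149) = 52 + ((½)*(⅐)*(-1) + 8)*(-149) = 52 + (-1/14 + 8)*(-149) = 52 + (111/14)*(-149) = 52 - 16539/14 = -15811/14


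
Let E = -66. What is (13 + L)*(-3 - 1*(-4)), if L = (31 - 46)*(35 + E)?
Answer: 478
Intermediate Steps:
L = 465 (L = (31 - 46)*(35 - 66) = -15*(-31) = 465)
(13 + L)*(-3 - 1*(-4)) = (13 + 465)*(-3 - 1*(-4)) = 478*(-3 + 4) = 478*1 = 478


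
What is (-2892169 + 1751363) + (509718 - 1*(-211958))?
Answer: -419130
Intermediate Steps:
(-2892169 + 1751363) + (509718 - 1*(-211958)) = -1140806 + (509718 + 211958) = -1140806 + 721676 = -419130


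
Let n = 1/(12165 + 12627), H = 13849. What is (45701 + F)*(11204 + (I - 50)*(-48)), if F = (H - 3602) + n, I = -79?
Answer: 6032336191133/6198 ≈ 9.7327e+8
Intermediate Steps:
n = 1/24792 ≈ 4.0336e-5
F = 254043625/24792 (F = (13849 - 3602) + 1/24792 = 10247 + 1/24792 = 254043625/24792 ≈ 10247.)
(45701 + F)*(11204 + (I - 50)*(-48)) = (45701 + 254043625/24792)*(11204 + (-79 - 50)*(-48)) = 1387062817*(11204 - 129*(-48))/24792 = 1387062817*(11204 + 6192)/24792 = (1387062817/24792)*17396 = 6032336191133/6198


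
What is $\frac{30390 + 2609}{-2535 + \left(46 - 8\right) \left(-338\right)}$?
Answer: $- \frac{32999}{15379} \approx -2.1457$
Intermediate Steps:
$\frac{30390 + 2609}{-2535 + \left(46 - 8\right) \left(-338\right)} = \frac{32999}{-2535 + \left(46 - 8\right) \left(-338\right)} = \frac{32999}{-2535 + 38 \left(-338\right)} = \frac{32999}{-2535 - 12844} = \frac{32999}{-15379} = 32999 \left(- \frac{1}{15379}\right) = - \frac{32999}{15379}$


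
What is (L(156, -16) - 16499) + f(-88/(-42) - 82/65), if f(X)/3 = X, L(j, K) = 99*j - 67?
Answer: -509372/455 ≈ -1119.5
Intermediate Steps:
L(j, K) = -67 + 99*j
f(X) = 3*X
(L(156, -16) - 16499) + f(-88/(-42) - 82/65) = ((-67 + 99*156) - 16499) + 3*(-88/(-42) - 82/65) = ((-67 + 15444) - 16499) + 3*(-88*(-1/42) - 82*1/65) = (15377 - 16499) + 3*(44/21 - 82/65) = -1122 + 3*(1138/1365) = -1122 + 1138/455 = -509372/455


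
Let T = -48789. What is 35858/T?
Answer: -35858/48789 ≈ -0.73496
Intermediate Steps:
35858/T = 35858/(-48789) = 35858*(-1/48789) = -35858/48789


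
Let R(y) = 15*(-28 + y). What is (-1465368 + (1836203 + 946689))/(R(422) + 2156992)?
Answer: 658762/1081451 ≈ 0.60915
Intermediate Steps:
R(y) = -420 + 15*y
(-1465368 + (1836203 + 946689))/(R(422) + 2156992) = (-1465368 + (1836203 + 946689))/((-420 + 15*422) + 2156992) = (-1465368 + 2782892)/((-420 + 6330) + 2156992) = 1317524/(5910 + 2156992) = 1317524/2162902 = 1317524*(1/2162902) = 658762/1081451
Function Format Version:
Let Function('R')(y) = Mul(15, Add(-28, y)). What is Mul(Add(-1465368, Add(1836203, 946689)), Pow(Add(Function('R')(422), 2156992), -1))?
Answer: Rational(658762, 1081451) ≈ 0.60915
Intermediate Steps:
Function('R')(y) = Add(-420, Mul(15, y))
Mul(Add(-1465368, Add(1836203, 946689)), Pow(Add(Function('R')(422), 2156992), -1)) = Mul(Add(-1465368, Add(1836203, 946689)), Pow(Add(Add(-420, Mul(15, 422)), 2156992), -1)) = Mul(Add(-1465368, 2782892), Pow(Add(Add(-420, 6330), 2156992), -1)) = Mul(1317524, Pow(Add(5910, 2156992), -1)) = Mul(1317524, Pow(2162902, -1)) = Mul(1317524, Rational(1, 2162902)) = Rational(658762, 1081451)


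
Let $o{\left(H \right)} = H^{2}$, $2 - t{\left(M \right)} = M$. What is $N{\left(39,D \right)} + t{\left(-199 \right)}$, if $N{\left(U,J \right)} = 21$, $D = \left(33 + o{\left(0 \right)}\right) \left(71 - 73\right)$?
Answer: $222$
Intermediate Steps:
$t{\left(M \right)} = 2 - M$
$D = -66$ ($D = \left(33 + 0^{2}\right) \left(71 - 73\right) = \left(33 + 0\right) \left(-2\right) = 33 \left(-2\right) = -66$)
$N{\left(39,D \right)} + t{\left(-199 \right)} = 21 + \left(2 - -199\right) = 21 + \left(2 + 199\right) = 21 + 201 = 222$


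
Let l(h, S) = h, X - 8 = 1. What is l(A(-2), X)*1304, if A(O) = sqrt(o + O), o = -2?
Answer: 2608*I ≈ 2608.0*I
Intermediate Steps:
X = 9 (X = 8 + 1 = 9)
A(O) = sqrt(-2 + O)
l(A(-2), X)*1304 = sqrt(-2 - 2)*1304 = sqrt(-4)*1304 = (2*I)*1304 = 2608*I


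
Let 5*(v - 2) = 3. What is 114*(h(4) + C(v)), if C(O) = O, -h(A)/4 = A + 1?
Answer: -9918/5 ≈ -1983.6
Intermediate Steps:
h(A) = -4 - 4*A (h(A) = -4*(A + 1) = -4*(1 + A) = -4 - 4*A)
v = 13/5 (v = 2 + (⅕)*3 = 2 + ⅗ = 13/5 ≈ 2.6000)
114*(h(4) + C(v)) = 114*((-4 - 4*4) + 13/5) = 114*((-4 - 16) + 13/5) = 114*(-20 + 13/5) = 114*(-87/5) = -9918/5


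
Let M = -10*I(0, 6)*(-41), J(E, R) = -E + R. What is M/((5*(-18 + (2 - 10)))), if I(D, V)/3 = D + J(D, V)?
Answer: -738/13 ≈ -56.769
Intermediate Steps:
J(E, R) = R - E
I(D, V) = 3*V (I(D, V) = 3*(D + (V - D)) = 3*V)
M = 7380 (M = -30*6*(-41) = -10*18*(-41) = -180*(-41) = 7380)
M/((5*(-18 + (2 - 10)))) = 7380/((5*(-18 + (2 - 10)))) = 7380/((5*(-18 - 8))) = 7380/((5*(-26))) = 7380/(-130) = 7380*(-1/130) = -738/13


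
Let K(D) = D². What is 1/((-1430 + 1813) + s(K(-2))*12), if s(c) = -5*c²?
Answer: -1/577 ≈ -0.0017331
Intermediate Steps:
1/((-1430 + 1813) + s(K(-2))*12) = 1/((-1430 + 1813) - 5*((-2)²)²*12) = 1/(383 - 5*4²*12) = 1/(383 - 5*16*12) = 1/(383 - 80*12) = 1/(383 - 960) = 1/(-577) = -1/577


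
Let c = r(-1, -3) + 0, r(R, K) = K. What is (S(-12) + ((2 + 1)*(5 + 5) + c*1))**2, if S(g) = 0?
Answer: 729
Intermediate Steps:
c = -3 (c = -3 + 0 = -3)
(S(-12) + ((2 + 1)*(5 + 5) + c*1))**2 = (0 + ((2 + 1)*(5 + 5) - 3*1))**2 = (0 + (3*10 - 3))**2 = (0 + (30 - 3))**2 = (0 + 27)**2 = 27**2 = 729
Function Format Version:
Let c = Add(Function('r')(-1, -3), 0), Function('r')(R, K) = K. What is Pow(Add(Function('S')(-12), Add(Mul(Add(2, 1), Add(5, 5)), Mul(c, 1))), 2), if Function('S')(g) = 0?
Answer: 729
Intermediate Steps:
c = -3 (c = Add(-3, 0) = -3)
Pow(Add(Function('S')(-12), Add(Mul(Add(2, 1), Add(5, 5)), Mul(c, 1))), 2) = Pow(Add(0, Add(Mul(Add(2, 1), Add(5, 5)), Mul(-3, 1))), 2) = Pow(Add(0, Add(Mul(3, 10), -3)), 2) = Pow(Add(0, Add(30, -3)), 2) = Pow(Add(0, 27), 2) = Pow(27, 2) = 729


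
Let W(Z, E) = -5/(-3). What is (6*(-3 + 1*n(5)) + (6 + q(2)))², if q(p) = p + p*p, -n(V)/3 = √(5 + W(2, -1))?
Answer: 2196 + 144*√15 ≈ 2753.7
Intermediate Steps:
W(Z, E) = 5/3 (W(Z, E) = -5*(-⅓) = 5/3)
n(V) = -2*√15 (n(V) = -3*√(5 + 5/3) = -2*√15)
q(p) = p + p²
(6*(-3 + 1*n(5)) + (6 + q(2)))² = (6*(-3 + 1*(-2*√15)) + (6 + 2*(1 + 2)))² = (6*(-3 - 2*√15) + (6 + 2*3))² = ((-18 - 12*√15) + (6 + 6))² = ((-18 - 12*√15) + 12)² = (-6 - 12*√15)²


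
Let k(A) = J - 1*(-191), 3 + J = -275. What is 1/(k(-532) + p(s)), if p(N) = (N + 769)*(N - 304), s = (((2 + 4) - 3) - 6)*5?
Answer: -1/240613 ≈ -4.1560e-6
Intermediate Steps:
J = -278 (J = -3 - 275 = -278)
k(A) = -87 (k(A) = -278 - 1*(-191) = -278 + 191 = -87)
s = -15 (s = ((6 - 3) - 6)*5 = (3 - 6)*5 = -3*5 = -15)
p(N) = (-304 + N)*(769 + N) (p(N) = (769 + N)*(-304 + N) = (-304 + N)*(769 + N))
1/(k(-532) + p(s)) = 1/(-87 + (-233776 + (-15)² + 465*(-15))) = 1/(-87 + (-233776 + 225 - 6975)) = 1/(-87 - 240526) = 1/(-240613) = -1/240613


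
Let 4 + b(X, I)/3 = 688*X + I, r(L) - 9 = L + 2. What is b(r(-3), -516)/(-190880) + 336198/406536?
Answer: 151288927/202082270 ≈ 0.74865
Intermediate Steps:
r(L) = 11 + L (r(L) = 9 + (L + 2) = 9 + (2 + L) = 11 + L)
b(X, I) = -12 + 3*I + 2064*X (b(X, I) = -12 + 3*(688*X + I) = -12 + 3*(I + 688*X) = -12 + (3*I + 2064*X) = -12 + 3*I + 2064*X)
b(r(-3), -516)/(-190880) + 336198/406536 = (-12 + 3*(-516) + 2064*(11 - 3))/(-190880) + 336198/406536 = (-12 - 1548 + 2064*8)*(-1/190880) + 336198*(1/406536) = (-12 - 1548 + 16512)*(-1/190880) + 56033/67756 = 14952*(-1/190880) + 56033/67756 = -1869/23860 + 56033/67756 = 151288927/202082270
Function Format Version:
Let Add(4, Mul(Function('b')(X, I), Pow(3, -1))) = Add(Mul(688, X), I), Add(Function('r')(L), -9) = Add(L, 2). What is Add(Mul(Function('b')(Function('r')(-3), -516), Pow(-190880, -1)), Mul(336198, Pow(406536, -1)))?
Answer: Rational(151288927, 202082270) ≈ 0.74865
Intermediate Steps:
Function('r')(L) = Add(11, L) (Function('r')(L) = Add(9, Add(L, 2)) = Add(9, Add(2, L)) = Add(11, L))
Function('b')(X, I) = Add(-12, Mul(3, I), Mul(2064, X)) (Function('b')(X, I) = Add(-12, Mul(3, Add(Mul(688, X), I))) = Add(-12, Mul(3, Add(I, Mul(688, X)))) = Add(-12, Add(Mul(3, I), Mul(2064, X))) = Add(-12, Mul(3, I), Mul(2064, X)))
Add(Mul(Function('b')(Function('r')(-3), -516), Pow(-190880, -1)), Mul(336198, Pow(406536, -1))) = Add(Mul(Add(-12, Mul(3, -516), Mul(2064, Add(11, -3))), Pow(-190880, -1)), Mul(336198, Pow(406536, -1))) = Add(Mul(Add(-12, -1548, Mul(2064, 8)), Rational(-1, 190880)), Mul(336198, Rational(1, 406536))) = Add(Mul(Add(-12, -1548, 16512), Rational(-1, 190880)), Rational(56033, 67756)) = Add(Mul(14952, Rational(-1, 190880)), Rational(56033, 67756)) = Add(Rational(-1869, 23860), Rational(56033, 67756)) = Rational(151288927, 202082270)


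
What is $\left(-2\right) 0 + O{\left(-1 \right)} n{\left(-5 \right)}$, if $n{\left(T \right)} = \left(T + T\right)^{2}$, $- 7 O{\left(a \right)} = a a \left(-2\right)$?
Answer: $\frac{200}{7} \approx 28.571$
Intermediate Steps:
$O{\left(a \right)} = \frac{2 a^{2}}{7}$ ($O{\left(a \right)} = - \frac{a a \left(-2\right)}{7} = - \frac{a^{2} \left(-2\right)}{7} = - \frac{\left(-2\right) a^{2}}{7} = \frac{2 a^{2}}{7}$)
$n{\left(T \right)} = 4 T^{2}$ ($n{\left(T \right)} = \left(2 T\right)^{2} = 4 T^{2}$)
$\left(-2\right) 0 + O{\left(-1 \right)} n{\left(-5 \right)} = \left(-2\right) 0 + \frac{2 \left(-1\right)^{2}}{7} \cdot 4 \left(-5\right)^{2} = 0 + \frac{2}{7} \cdot 1 \cdot 4 \cdot 25 = 0 + \frac{2}{7} \cdot 100 = 0 + \frac{200}{7} = \frac{200}{7}$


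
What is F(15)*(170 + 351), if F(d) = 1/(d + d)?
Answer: 521/30 ≈ 17.367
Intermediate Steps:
F(d) = 1/(2*d)
F(15)*(170 + 351) = ((½)/15)*(170 + 351) = ((½)*(1/15))*521 = (1/30)*521 = 521/30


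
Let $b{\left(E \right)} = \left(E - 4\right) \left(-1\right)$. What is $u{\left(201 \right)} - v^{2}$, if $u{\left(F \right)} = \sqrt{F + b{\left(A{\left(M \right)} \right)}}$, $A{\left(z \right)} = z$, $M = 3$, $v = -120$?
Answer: $-14400 + \sqrt{202} \approx -14386.0$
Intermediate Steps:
$b{\left(E \right)} = 4 - E$ ($b{\left(E \right)} = \left(-4 + E\right) \left(-1\right) = 4 - E$)
$u{\left(F \right)} = \sqrt{1 + F}$ ($u{\left(F \right)} = \sqrt{F + \left(4 - 3\right)} = \sqrt{F + 1} = \sqrt{1 + F}$)
$u{\left(201 \right)} - v^{2} = \sqrt{1 + 201} - \left(-120\right)^{2} = \sqrt{202} - 14400 = -14400 + \sqrt{202}$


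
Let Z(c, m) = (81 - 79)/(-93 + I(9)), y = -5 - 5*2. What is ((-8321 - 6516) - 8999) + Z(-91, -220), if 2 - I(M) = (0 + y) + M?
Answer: -2026062/85 ≈ -23836.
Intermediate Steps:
y = -15 (y = -5 - 10 = -15)
I(M) = 17 - M (I(M) = 2 - ((0 - 15) + M) = 2 - (-15 + M) = 2 + (15 - M) = 17 - M)
Z(c, m) = -2/85 (Z(c, m) = (81 - 79)/(-93 + (17 - 1*9)) = 2/(-93 + (17 - 9)) = 2/(-93 + 8) = 2/(-85) = 2*(-1/85) = -2/85)
((-8321 - 6516) - 8999) + Z(-91, -220) = ((-8321 - 6516) - 8999) - 2/85 = (-14837 - 8999) - 2/85 = -23836 - 2/85 = -2026062/85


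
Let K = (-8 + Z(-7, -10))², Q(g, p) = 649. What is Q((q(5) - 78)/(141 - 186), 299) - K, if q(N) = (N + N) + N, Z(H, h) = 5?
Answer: 640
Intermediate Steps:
q(N) = 3*N (q(N) = 2*N + N = 3*N)
K = 9 (K = (-8 + 5)² = (-3)² = 9)
Q((q(5) - 78)/(141 - 186), 299) - K = 649 - 1*9 = 649 - 9 = 640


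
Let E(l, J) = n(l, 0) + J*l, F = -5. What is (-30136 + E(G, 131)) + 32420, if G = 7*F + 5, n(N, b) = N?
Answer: -1676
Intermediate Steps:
G = -30 (G = 7*(-5) + 5 = -35 + 5 = -30)
E(l, J) = l + J*l
(-30136 + E(G, 131)) + 32420 = (-30136 - 30*(1 + 131)) + 32420 = (-30136 - 30*132) + 32420 = (-30136 - 3960) + 32420 = -34096 + 32420 = -1676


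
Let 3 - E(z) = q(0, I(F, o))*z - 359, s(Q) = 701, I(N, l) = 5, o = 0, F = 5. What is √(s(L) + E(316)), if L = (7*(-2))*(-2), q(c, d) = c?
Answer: √1063 ≈ 32.604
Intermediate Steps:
L = 28 (L = -14*(-2) = 28)
E(z) = 362 (E(z) = 3 - (0*z - 359) = 3 - (0 - 359) = 3 - 1*(-359) = 3 + 359 = 362)
√(s(L) + E(316)) = √(701 + 362) = √1063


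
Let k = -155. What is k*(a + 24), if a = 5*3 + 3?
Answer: -6510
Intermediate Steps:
a = 18 (a = 15 + 3 = 18)
k*(a + 24) = -155*(18 + 24) = -155*42 = -6510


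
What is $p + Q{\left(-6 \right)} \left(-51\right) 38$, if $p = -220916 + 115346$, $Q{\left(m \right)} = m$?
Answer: $-93942$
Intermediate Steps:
$p = -105570$
$p + Q{\left(-6 \right)} \left(-51\right) 38 = -105570 + \left(-6\right) \left(-51\right) 38 = -105570 + 306 \cdot 38 = -105570 + 11628 = -93942$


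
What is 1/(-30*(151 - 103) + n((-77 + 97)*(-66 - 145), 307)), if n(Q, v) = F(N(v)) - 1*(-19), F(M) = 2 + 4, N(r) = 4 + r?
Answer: -1/1415 ≈ -0.00070671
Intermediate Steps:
F(M) = 6
n(Q, v) = 25 (n(Q, v) = 6 - 1*(-19) = 6 + 19 = 25)
1/(-30*(151 - 103) + n((-77 + 97)*(-66 - 145), 307)) = 1/(-30*(151 - 103) + 25) = 1/(-30*48 + 25) = 1/(-1440 + 25) = 1/(-1415) = -1/1415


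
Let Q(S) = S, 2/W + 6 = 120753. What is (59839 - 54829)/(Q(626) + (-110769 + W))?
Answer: -604942470/13299436819 ≈ -0.045486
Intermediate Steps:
W = 2/120747 (W = 2/(-6 + 120753) = 2/120747 ≈ 1.6564e-5)
(59839 - 54829)/(Q(626) + (-110769 + W)) = (59839 - 54829)/(626 + (-110769 + 2/120747)) = 5010/(626 - 13375024441/120747) = 5010/(-13299436819/120747) = 5010*(-120747/13299436819) = -604942470/13299436819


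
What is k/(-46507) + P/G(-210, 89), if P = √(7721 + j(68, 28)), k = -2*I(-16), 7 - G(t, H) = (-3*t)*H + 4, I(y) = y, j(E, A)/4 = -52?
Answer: -32/46507 - √7513/56067 ≈ -0.0022340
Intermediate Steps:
j(E, A) = -208 (j(E, A) = 4*(-52) = -208)
G(t, H) = 3 + 3*H*t (G(t, H) = 7 - ((-3*t)*H + 4) = 7 - (-3*H*t + 4) = 7 - (4 - 3*H*t) = 7 + (-4 + 3*H*t) = 3 + 3*H*t)
k = 32 (k = -2*(-16) = 32)
P = √7513 (P = √(7721 - 208) = √7513 ≈ 86.678)
k/(-46507) + P/G(-210, 89) = 32/(-46507) + √7513/(3 + 3*89*(-210)) = 32*(-1/46507) + √7513/(3 - 56070) = -32/46507 + √7513/(-56067) = -32/46507 + √7513*(-1/56067) = -32/46507 - √7513/56067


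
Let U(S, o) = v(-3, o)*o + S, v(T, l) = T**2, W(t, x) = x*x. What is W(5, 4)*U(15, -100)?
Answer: -14160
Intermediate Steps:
W(t, x) = x**2
U(S, o) = S + 9*o (U(S, o) = (-3)**2*o + S = 9*o + S = S + 9*o)
W(5, 4)*U(15, -100) = 4**2*(15 + 9*(-100)) = 16*(15 - 900) = 16*(-885) = -14160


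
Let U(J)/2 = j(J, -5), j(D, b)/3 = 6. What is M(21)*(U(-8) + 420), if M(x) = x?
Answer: 9576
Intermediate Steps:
j(D, b) = 18 (j(D, b) = 3*6 = 18)
U(J) = 36 (U(J) = 2*18 = 36)
M(21)*(U(-8) + 420) = 21*(36 + 420) = 21*456 = 9576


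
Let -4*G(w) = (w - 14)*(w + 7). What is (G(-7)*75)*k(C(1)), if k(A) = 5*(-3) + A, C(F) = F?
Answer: 0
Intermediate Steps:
G(w) = -(-14 + w)*(7 + w)/4 (G(w) = -(w - 14)*(w + 7)/4 = -(-14 + w)*(7 + w)/4)
k(A) = -15 + A
(G(-7)*75)*k(C(1)) = ((49/2 - ¼*(-7)² + (7/4)*(-7))*75)*(-15 + 1) = ((49/2 - ¼*49 - 49/4)*75)*(-14) = ((49/2 - 49/4 - 49/4)*75)*(-14) = (0*75)*(-14) = 0*(-14) = 0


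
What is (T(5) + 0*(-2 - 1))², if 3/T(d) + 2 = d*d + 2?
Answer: 9/625 ≈ 0.014400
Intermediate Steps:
T(d) = 3/d² (T(d) = 3/(-2 + (d*d + 2)) = 3/(-2 + (d² + 2)) = 3/(-2 + (2 + d²)) = 3/(d²) = 3/d²)
(T(5) + 0*(-2 - 1))² = (3/5² + 0*(-2 - 1))² = (3*(1/25) + 0*(-3))² = (3/25 + 0)² = (3/25)² = 9/625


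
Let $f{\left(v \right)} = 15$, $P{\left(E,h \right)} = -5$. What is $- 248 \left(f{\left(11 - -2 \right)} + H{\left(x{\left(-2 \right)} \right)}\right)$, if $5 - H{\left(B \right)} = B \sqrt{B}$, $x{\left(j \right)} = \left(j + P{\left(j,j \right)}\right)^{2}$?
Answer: $80104$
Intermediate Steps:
$x{\left(j \right)} = \left(-5 + j\right)^{2}$ ($x{\left(j \right)} = \left(j - 5\right)^{2} = \left(-5 + j\right)^{2}$)
$H{\left(B \right)} = 5 - B^{\frac{3}{2}}$ ($H{\left(B \right)} = 5 - B \sqrt{B} = 5 - B^{\frac{3}{2}}$)
$- 248 \left(f{\left(11 - -2 \right)} + H{\left(x{\left(-2 \right)} \right)}\right) = - 248 \left(15 + \left(5 - \left(\left(-5 - 2\right)^{2}\right)^{\frac{3}{2}}\right)\right) = - 248 \left(15 + \left(5 - \left(\left(-7\right)^{2}\right)^{\frac{3}{2}}\right)\right) = - 248 \left(15 + \left(5 - 49^{\frac{3}{2}}\right)\right) = - 248 \left(15 + \left(5 - 343\right)\right) = - 248 \left(15 - 338\right) = \left(-248\right) \left(-323\right) = 80104$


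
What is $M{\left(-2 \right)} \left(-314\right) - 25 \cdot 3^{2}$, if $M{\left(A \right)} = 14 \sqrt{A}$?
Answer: $-225 - 4396 i \sqrt{2} \approx -225.0 - 6216.9 i$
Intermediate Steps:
$M{\left(-2 \right)} \left(-314\right) - 25 \cdot 3^{2} = 14 \sqrt{-2} \left(-314\right) - 25 \cdot 3^{2} = 14 i \sqrt{2} \left(-314\right) - 225 = - 4396 i \sqrt{2} - 225 = -225 - 4396 i \sqrt{2}$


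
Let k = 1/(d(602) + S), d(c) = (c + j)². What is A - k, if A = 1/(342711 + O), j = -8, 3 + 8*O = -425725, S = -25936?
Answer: 7481/18927183100 ≈ 3.9525e-7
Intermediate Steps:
O = -53216 (O = -3/8 + (⅛)*(-425725) = -3/8 - 425725/8 = -53216)
d(c) = (-8 + c)² (d(c) = (c - 8)² = (-8 + c)²)
A = 1/289495 (A = 1/(342711 - 53216) = 1/289495 ≈ 3.4543e-6)
k = 1/326900 (k = 1/((-8 + 602)² - 25936) = 1/(594² - 25936) = 1/(352836 - 25936) = 1/326900 ≈ 3.0590e-6)
A - k = 1/289495 - 1*1/326900 = 1/289495 - 1/326900 = 7481/18927183100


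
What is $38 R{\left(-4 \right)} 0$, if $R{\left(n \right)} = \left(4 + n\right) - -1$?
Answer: $0$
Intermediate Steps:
$R{\left(n \right)} = 5 + n$ ($R{\left(n \right)} = \left(4 + n\right) + 1 = 5 + n$)
$38 R{\left(-4 \right)} 0 = 38 \left(5 - 4\right) 0 = 38 \cdot 1 \cdot 0 = 38 \cdot 0 = 0$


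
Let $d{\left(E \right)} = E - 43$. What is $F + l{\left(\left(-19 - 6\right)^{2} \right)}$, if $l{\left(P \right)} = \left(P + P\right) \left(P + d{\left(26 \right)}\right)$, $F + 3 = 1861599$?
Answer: $2621596$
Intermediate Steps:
$d{\left(E \right)} = -43 + E$
$F = 1861596$ ($F = -3 + 1861599 = 1861596$)
$l{\left(P \right)} = 2 P \left(-17 + P\right)$ ($l{\left(P \right)} = \left(P + P\right) \left(P + \left(-43 + 26\right)\right) = 2 P \left(P - 17\right) = 2 P \left(-17 + P\right)$)
$F + l{\left(\left(-19 - 6\right)^{2} \right)} = 1861596 + 2 \left(-19 - 6\right)^{2} \left(-17 + \left(-19 - 6\right)^{2}\right) = 1861596 + 2 \left(-25\right)^{2} \left(-17 + \left(-25\right)^{2}\right) = 1861596 + 2 \cdot 625 \left(-17 + 625\right) = 1861596 + 2 \cdot 625 \cdot 608 = 1861596 + 760000 = 2621596$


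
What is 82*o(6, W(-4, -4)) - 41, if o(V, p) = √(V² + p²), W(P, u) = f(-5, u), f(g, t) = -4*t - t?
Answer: -41 + 164*√109 ≈ 1671.2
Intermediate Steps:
f(g, t) = -5*t
W(P, u) = -5*u
82*o(6, W(-4, -4)) - 41 = 82*√(6² + (-5*(-4))²) - 41 = 82*√(36 + 20²) - 41 = 82*√(36 + 400) - 41 = 82*√436 - 41 = 82*(2*√109) - 41 = 164*√109 - 41 = -41 + 164*√109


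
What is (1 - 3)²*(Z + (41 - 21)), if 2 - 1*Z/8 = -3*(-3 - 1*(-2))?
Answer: 48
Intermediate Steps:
Z = -8 (Z = 16 - (-24)*(-3 - 1*(-2)) = 16 - (-24)*(-3 + 2) = 16 - (-24)*(-1) = 16 - 8*3 = 16 - 24 = -8)
(1 - 3)²*(Z + (41 - 21)) = (1 - 3)²*(-8 + (41 - 21)) = (-2)²*(-8 + 20) = 4*12 = 48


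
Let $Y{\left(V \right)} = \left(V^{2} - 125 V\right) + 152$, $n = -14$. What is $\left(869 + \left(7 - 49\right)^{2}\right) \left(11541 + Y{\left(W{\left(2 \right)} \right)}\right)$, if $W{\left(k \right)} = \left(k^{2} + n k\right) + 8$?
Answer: $36727717$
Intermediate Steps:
$W{\left(k \right)} = 8 + k^{2} - 14 k$ ($W{\left(k \right)} = \left(k^{2} - 14 k\right) + 8 = 8 + k^{2} - 14 k$)
$Y{\left(V \right)} = 152 + V^{2} - 125 V$
$\left(869 + \left(7 - 49\right)^{2}\right) \left(11541 + Y{\left(W{\left(2 \right)} \right)}\right) = \left(869 + \left(7 - 49\right)^{2}\right) \left(11541 + \left(152 + \left(8 + 2^{2} - 28\right)^{2} - 125 \left(8 + 2^{2} - 28\right)\right)\right) = \left(869 + \left(-42\right)^{2}\right) \left(11541 + \left(152 + \left(8 + 4 - 28\right)^{2} - 125 \left(8 + 4 - 28\right)\right)\right) = \left(869 + 1764\right) \left(11541 + \left(152 + \left(-16\right)^{2} - -2000\right)\right) = 2633 \left(11541 + \left(152 + 256 + 2000\right)\right) = 2633 \left(11541 + 2408\right) = 2633 \cdot 13949 = 36727717$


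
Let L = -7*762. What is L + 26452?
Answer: 21118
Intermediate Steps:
L = -5334
L + 26452 = -5334 + 26452 = 21118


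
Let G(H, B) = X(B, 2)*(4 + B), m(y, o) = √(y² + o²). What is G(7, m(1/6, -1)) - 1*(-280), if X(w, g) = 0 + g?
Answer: 288 + √37/3 ≈ 290.03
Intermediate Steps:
m(y, o) = √(o² + y²)
X(w, g) = g
G(H, B) = 8 + 2*B (G(H, B) = 2*(4 + B) = 8 + 2*B)
G(7, m(1/6, -1)) - 1*(-280) = (8 + 2*√((-1)² + (1/6)²)) - 1*(-280) = (8 + 2*√(1 + (⅙)²)) + 280 = (8 + 2*√(1 + 1/36)) + 280 = (8 + 2*√(37/36)) + 280 = (8 + 2*(√37/6)) + 280 = (8 + √37/3) + 280 = 288 + √37/3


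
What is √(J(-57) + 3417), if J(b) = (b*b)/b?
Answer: 4*√210 ≈ 57.966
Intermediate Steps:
J(b) = b (J(b) = b²/b = b)
√(J(-57) + 3417) = √(-57 + 3417) = √3360 = 4*√210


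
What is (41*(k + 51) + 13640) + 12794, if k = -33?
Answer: 27172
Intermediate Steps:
(41*(k + 51) + 13640) + 12794 = (41*(-33 + 51) + 13640) + 12794 = (41*18 + 13640) + 12794 = (738 + 13640) + 12794 = 14378 + 12794 = 27172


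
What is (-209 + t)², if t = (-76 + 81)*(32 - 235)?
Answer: 1498176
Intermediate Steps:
t = -1015 (t = 5*(-203) = -1015)
(-209 + t)² = (-209 - 1015)² = (-1224)² = 1498176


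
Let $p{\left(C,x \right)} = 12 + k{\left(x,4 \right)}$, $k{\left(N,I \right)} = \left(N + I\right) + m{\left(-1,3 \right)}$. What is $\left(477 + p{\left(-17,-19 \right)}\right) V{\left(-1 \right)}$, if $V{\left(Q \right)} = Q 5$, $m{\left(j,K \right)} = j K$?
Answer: $-2355$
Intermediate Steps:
$m{\left(j,K \right)} = K j$
$V{\left(Q \right)} = 5 Q$
$k{\left(N,I \right)} = -3 + I + N$ ($k{\left(N,I \right)} = \left(N + I\right) + 3 \left(-1\right) = \left(I + N\right) - 3 = -3 + I + N$)
$p{\left(C,x \right)} = 13 + x$ ($p{\left(C,x \right)} = 12 + \left(-3 + 4 + x\right) = 12 + \left(1 + x\right) = 13 + x$)
$\left(477 + p{\left(-17,-19 \right)}\right) V{\left(-1 \right)} = \left(477 + \left(13 - 19\right)\right) 5 \left(-1\right) = \left(477 - 6\right) \left(-5\right) = 471 \left(-5\right) = -2355$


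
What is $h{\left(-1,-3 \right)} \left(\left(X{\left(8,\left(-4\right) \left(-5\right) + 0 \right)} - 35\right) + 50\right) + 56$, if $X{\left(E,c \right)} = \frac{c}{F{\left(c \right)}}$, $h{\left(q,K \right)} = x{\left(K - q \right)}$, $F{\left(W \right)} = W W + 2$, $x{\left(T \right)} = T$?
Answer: $\frac{5206}{201} \approx 25.901$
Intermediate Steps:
$F{\left(W \right)} = 2 + W^{2}$ ($F{\left(W \right)} = W^{2} + 2 = 2 + W^{2}$)
$h{\left(q,K \right)} = K - q$
$X{\left(E,c \right)} = \frac{c}{2 + c^{2}}$
$h{\left(-1,-3 \right)} \left(\left(X{\left(8,\left(-4\right) \left(-5\right) + 0 \right)} - 35\right) + 50\right) + 56 = \left(-3 - -1\right) \left(\left(\frac{\left(-4\right) \left(-5\right) + 0}{2 + \left(\left(-4\right) \left(-5\right) + 0\right)^{2}} - 35\right) + 50\right) + 56 = \left(-3 + 1\right) \left(\left(\frac{20 + 0}{2 + \left(20 + 0\right)^{2}} - 35\right) + 50\right) + 56 = - 2 \left(\left(\frac{20}{2 + 20^{2}} - 35\right) + 50\right) + 56 = - 2 \left(\left(\frac{20}{2 + 400} - 35\right) + 50\right) + 56 = - 2 \left(\left(\frac{20}{402} - 35\right) + 50\right) + 56 = - 2 \left(\left(20 \cdot \frac{1}{402} - 35\right) + 50\right) + 56 = - 2 \left(\left(\frac{10}{201} - 35\right) + 50\right) + 56 = - 2 \left(- \frac{7025}{201} + 50\right) + 56 = \left(-2\right) \frac{3025}{201} + 56 = - \frac{6050}{201} + 56 = \frac{5206}{201}$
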